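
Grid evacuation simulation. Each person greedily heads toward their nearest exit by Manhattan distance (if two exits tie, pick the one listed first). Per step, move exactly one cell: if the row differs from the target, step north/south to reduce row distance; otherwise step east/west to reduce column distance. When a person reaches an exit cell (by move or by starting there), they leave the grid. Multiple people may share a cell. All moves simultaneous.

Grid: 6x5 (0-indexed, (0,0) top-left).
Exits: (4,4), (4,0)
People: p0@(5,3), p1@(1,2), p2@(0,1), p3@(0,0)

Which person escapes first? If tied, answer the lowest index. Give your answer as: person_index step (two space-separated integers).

Step 1: p0:(5,3)->(4,3) | p1:(1,2)->(2,2) | p2:(0,1)->(1,1) | p3:(0,0)->(1,0)
Step 2: p0:(4,3)->(4,4)->EXIT | p1:(2,2)->(3,2) | p2:(1,1)->(2,1) | p3:(1,0)->(2,0)
Step 3: p0:escaped | p1:(3,2)->(4,2) | p2:(2,1)->(3,1) | p3:(2,0)->(3,0)
Step 4: p0:escaped | p1:(4,2)->(4,3) | p2:(3,1)->(4,1) | p3:(3,0)->(4,0)->EXIT
Step 5: p0:escaped | p1:(4,3)->(4,4)->EXIT | p2:(4,1)->(4,0)->EXIT | p3:escaped
Exit steps: [2, 5, 5, 4]
First to escape: p0 at step 2

Answer: 0 2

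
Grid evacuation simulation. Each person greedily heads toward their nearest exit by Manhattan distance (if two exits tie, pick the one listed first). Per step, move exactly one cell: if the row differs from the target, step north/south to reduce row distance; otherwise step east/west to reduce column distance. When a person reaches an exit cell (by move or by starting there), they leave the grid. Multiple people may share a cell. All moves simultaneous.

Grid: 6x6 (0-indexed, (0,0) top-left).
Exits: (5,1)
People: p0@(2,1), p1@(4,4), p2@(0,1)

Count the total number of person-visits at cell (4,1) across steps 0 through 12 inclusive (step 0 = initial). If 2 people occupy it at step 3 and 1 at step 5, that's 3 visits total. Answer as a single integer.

Answer: 2

Derivation:
Step 0: p0@(2,1) p1@(4,4) p2@(0,1) -> at (4,1): 0 [-], cum=0
Step 1: p0@(3,1) p1@(5,4) p2@(1,1) -> at (4,1): 0 [-], cum=0
Step 2: p0@(4,1) p1@(5,3) p2@(2,1) -> at (4,1): 1 [p0], cum=1
Step 3: p0@ESC p1@(5,2) p2@(3,1) -> at (4,1): 0 [-], cum=1
Step 4: p0@ESC p1@ESC p2@(4,1) -> at (4,1): 1 [p2], cum=2
Step 5: p0@ESC p1@ESC p2@ESC -> at (4,1): 0 [-], cum=2
Total visits = 2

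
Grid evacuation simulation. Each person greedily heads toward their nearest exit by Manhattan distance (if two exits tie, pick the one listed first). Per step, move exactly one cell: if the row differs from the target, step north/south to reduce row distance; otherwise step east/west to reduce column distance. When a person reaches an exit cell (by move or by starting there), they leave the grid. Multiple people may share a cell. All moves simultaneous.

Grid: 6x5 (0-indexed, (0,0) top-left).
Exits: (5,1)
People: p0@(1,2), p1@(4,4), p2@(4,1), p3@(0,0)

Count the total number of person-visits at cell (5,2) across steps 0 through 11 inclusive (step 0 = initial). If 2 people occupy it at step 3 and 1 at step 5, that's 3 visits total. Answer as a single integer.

Step 0: p0@(1,2) p1@(4,4) p2@(4,1) p3@(0,0) -> at (5,2): 0 [-], cum=0
Step 1: p0@(2,2) p1@(5,4) p2@ESC p3@(1,0) -> at (5,2): 0 [-], cum=0
Step 2: p0@(3,2) p1@(5,3) p2@ESC p3@(2,0) -> at (5,2): 0 [-], cum=0
Step 3: p0@(4,2) p1@(5,2) p2@ESC p3@(3,0) -> at (5,2): 1 [p1], cum=1
Step 4: p0@(5,2) p1@ESC p2@ESC p3@(4,0) -> at (5,2): 1 [p0], cum=2
Step 5: p0@ESC p1@ESC p2@ESC p3@(5,0) -> at (5,2): 0 [-], cum=2
Step 6: p0@ESC p1@ESC p2@ESC p3@ESC -> at (5,2): 0 [-], cum=2
Total visits = 2

Answer: 2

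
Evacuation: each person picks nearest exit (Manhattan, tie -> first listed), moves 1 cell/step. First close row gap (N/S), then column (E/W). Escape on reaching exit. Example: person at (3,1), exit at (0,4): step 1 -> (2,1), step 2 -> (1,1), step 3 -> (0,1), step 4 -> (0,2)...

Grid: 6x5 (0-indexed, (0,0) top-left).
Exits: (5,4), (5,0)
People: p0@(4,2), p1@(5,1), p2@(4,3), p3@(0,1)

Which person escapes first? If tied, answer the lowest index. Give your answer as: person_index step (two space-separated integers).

Step 1: p0:(4,2)->(5,2) | p1:(5,1)->(5,0)->EXIT | p2:(4,3)->(5,3) | p3:(0,1)->(1,1)
Step 2: p0:(5,2)->(5,3) | p1:escaped | p2:(5,3)->(5,4)->EXIT | p3:(1,1)->(2,1)
Step 3: p0:(5,3)->(5,4)->EXIT | p1:escaped | p2:escaped | p3:(2,1)->(3,1)
Step 4: p0:escaped | p1:escaped | p2:escaped | p3:(3,1)->(4,1)
Step 5: p0:escaped | p1:escaped | p2:escaped | p3:(4,1)->(5,1)
Step 6: p0:escaped | p1:escaped | p2:escaped | p3:(5,1)->(5,0)->EXIT
Exit steps: [3, 1, 2, 6]
First to escape: p1 at step 1

Answer: 1 1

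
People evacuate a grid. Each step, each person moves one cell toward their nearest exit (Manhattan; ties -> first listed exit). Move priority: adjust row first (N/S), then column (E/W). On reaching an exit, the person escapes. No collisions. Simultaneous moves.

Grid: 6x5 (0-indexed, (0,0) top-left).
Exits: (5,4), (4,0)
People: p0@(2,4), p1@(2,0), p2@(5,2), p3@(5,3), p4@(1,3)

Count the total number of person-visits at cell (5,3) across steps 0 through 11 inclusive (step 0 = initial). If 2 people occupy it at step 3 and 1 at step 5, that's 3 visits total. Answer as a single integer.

Step 0: p0@(2,4) p1@(2,0) p2@(5,2) p3@(5,3) p4@(1,3) -> at (5,3): 1 [p3], cum=1
Step 1: p0@(3,4) p1@(3,0) p2@(5,3) p3@ESC p4@(2,3) -> at (5,3): 1 [p2], cum=2
Step 2: p0@(4,4) p1@ESC p2@ESC p3@ESC p4@(3,3) -> at (5,3): 0 [-], cum=2
Step 3: p0@ESC p1@ESC p2@ESC p3@ESC p4@(4,3) -> at (5,3): 0 [-], cum=2
Step 4: p0@ESC p1@ESC p2@ESC p3@ESC p4@(5,3) -> at (5,3): 1 [p4], cum=3
Step 5: p0@ESC p1@ESC p2@ESC p3@ESC p4@ESC -> at (5,3): 0 [-], cum=3
Total visits = 3

Answer: 3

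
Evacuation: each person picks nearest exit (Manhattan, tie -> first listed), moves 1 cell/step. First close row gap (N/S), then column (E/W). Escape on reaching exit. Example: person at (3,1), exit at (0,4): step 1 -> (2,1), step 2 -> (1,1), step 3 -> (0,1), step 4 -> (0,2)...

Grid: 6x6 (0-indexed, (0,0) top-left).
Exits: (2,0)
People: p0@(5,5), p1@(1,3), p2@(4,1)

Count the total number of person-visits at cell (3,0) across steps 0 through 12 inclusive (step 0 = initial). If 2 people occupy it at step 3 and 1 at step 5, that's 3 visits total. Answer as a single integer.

Step 0: p0@(5,5) p1@(1,3) p2@(4,1) -> at (3,0): 0 [-], cum=0
Step 1: p0@(4,5) p1@(2,3) p2@(3,1) -> at (3,0): 0 [-], cum=0
Step 2: p0@(3,5) p1@(2,2) p2@(2,1) -> at (3,0): 0 [-], cum=0
Step 3: p0@(2,5) p1@(2,1) p2@ESC -> at (3,0): 0 [-], cum=0
Step 4: p0@(2,4) p1@ESC p2@ESC -> at (3,0): 0 [-], cum=0
Step 5: p0@(2,3) p1@ESC p2@ESC -> at (3,0): 0 [-], cum=0
Step 6: p0@(2,2) p1@ESC p2@ESC -> at (3,0): 0 [-], cum=0
Step 7: p0@(2,1) p1@ESC p2@ESC -> at (3,0): 0 [-], cum=0
Step 8: p0@ESC p1@ESC p2@ESC -> at (3,0): 0 [-], cum=0
Total visits = 0

Answer: 0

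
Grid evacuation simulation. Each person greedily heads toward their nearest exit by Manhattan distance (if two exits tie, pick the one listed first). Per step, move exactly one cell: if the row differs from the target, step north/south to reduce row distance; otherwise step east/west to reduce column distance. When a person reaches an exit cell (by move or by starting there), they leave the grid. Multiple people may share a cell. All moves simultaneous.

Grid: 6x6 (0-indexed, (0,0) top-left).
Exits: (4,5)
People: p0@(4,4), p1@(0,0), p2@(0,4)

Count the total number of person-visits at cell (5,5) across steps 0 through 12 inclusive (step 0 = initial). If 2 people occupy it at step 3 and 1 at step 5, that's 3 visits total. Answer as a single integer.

Step 0: p0@(4,4) p1@(0,0) p2@(0,4) -> at (5,5): 0 [-], cum=0
Step 1: p0@ESC p1@(1,0) p2@(1,4) -> at (5,5): 0 [-], cum=0
Step 2: p0@ESC p1@(2,0) p2@(2,4) -> at (5,5): 0 [-], cum=0
Step 3: p0@ESC p1@(3,0) p2@(3,4) -> at (5,5): 0 [-], cum=0
Step 4: p0@ESC p1@(4,0) p2@(4,4) -> at (5,5): 0 [-], cum=0
Step 5: p0@ESC p1@(4,1) p2@ESC -> at (5,5): 0 [-], cum=0
Step 6: p0@ESC p1@(4,2) p2@ESC -> at (5,5): 0 [-], cum=0
Step 7: p0@ESC p1@(4,3) p2@ESC -> at (5,5): 0 [-], cum=0
Step 8: p0@ESC p1@(4,4) p2@ESC -> at (5,5): 0 [-], cum=0
Step 9: p0@ESC p1@ESC p2@ESC -> at (5,5): 0 [-], cum=0
Total visits = 0

Answer: 0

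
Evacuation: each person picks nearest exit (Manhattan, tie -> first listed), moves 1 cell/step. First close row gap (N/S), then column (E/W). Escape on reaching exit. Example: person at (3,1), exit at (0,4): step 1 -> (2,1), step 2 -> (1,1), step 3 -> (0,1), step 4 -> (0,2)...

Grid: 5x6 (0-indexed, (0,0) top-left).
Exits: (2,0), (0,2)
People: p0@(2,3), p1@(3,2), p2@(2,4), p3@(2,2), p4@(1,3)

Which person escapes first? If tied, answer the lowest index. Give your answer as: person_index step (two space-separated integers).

Step 1: p0:(2,3)->(2,2) | p1:(3,2)->(2,2) | p2:(2,4)->(2,3) | p3:(2,2)->(2,1) | p4:(1,3)->(0,3)
Step 2: p0:(2,2)->(2,1) | p1:(2,2)->(2,1) | p2:(2,3)->(2,2) | p3:(2,1)->(2,0)->EXIT | p4:(0,3)->(0,2)->EXIT
Step 3: p0:(2,1)->(2,0)->EXIT | p1:(2,1)->(2,0)->EXIT | p2:(2,2)->(2,1) | p3:escaped | p4:escaped
Step 4: p0:escaped | p1:escaped | p2:(2,1)->(2,0)->EXIT | p3:escaped | p4:escaped
Exit steps: [3, 3, 4, 2, 2]
First to escape: p3 at step 2

Answer: 3 2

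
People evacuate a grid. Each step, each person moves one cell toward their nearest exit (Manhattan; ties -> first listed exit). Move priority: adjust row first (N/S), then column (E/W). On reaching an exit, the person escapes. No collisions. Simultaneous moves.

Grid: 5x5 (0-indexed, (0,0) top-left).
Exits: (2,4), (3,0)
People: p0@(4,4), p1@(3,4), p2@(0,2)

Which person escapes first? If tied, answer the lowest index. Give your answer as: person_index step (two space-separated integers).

Answer: 1 1

Derivation:
Step 1: p0:(4,4)->(3,4) | p1:(3,4)->(2,4)->EXIT | p2:(0,2)->(1,2)
Step 2: p0:(3,4)->(2,4)->EXIT | p1:escaped | p2:(1,2)->(2,2)
Step 3: p0:escaped | p1:escaped | p2:(2,2)->(2,3)
Step 4: p0:escaped | p1:escaped | p2:(2,3)->(2,4)->EXIT
Exit steps: [2, 1, 4]
First to escape: p1 at step 1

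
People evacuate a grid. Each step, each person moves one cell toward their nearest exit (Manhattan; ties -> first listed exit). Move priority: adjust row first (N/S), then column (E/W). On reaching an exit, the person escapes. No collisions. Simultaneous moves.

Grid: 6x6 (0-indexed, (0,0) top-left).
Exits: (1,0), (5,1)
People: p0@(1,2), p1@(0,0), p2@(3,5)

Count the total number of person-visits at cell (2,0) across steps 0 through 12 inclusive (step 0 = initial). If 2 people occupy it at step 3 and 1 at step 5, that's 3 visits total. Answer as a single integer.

Answer: 0

Derivation:
Step 0: p0@(1,2) p1@(0,0) p2@(3,5) -> at (2,0): 0 [-], cum=0
Step 1: p0@(1,1) p1@ESC p2@(4,5) -> at (2,0): 0 [-], cum=0
Step 2: p0@ESC p1@ESC p2@(5,5) -> at (2,0): 0 [-], cum=0
Step 3: p0@ESC p1@ESC p2@(5,4) -> at (2,0): 0 [-], cum=0
Step 4: p0@ESC p1@ESC p2@(5,3) -> at (2,0): 0 [-], cum=0
Step 5: p0@ESC p1@ESC p2@(5,2) -> at (2,0): 0 [-], cum=0
Step 6: p0@ESC p1@ESC p2@ESC -> at (2,0): 0 [-], cum=0
Total visits = 0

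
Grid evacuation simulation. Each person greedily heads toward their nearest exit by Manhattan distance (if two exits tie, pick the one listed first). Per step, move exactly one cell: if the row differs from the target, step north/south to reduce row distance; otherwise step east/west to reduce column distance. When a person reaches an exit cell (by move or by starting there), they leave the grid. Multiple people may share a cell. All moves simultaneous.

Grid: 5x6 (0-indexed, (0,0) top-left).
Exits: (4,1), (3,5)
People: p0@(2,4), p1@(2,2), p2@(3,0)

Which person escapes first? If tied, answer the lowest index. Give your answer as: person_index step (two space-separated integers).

Answer: 0 2

Derivation:
Step 1: p0:(2,4)->(3,4) | p1:(2,2)->(3,2) | p2:(3,0)->(4,0)
Step 2: p0:(3,4)->(3,5)->EXIT | p1:(3,2)->(4,2) | p2:(4,0)->(4,1)->EXIT
Step 3: p0:escaped | p1:(4,2)->(4,1)->EXIT | p2:escaped
Exit steps: [2, 3, 2]
First to escape: p0 at step 2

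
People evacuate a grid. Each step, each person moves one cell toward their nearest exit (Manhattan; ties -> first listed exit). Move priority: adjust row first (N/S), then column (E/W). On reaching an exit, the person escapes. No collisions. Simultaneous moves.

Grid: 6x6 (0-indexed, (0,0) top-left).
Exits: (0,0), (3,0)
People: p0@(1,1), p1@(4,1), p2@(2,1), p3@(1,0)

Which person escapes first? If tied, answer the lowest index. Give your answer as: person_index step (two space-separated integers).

Answer: 3 1

Derivation:
Step 1: p0:(1,1)->(0,1) | p1:(4,1)->(3,1) | p2:(2,1)->(3,1) | p3:(1,0)->(0,0)->EXIT
Step 2: p0:(0,1)->(0,0)->EXIT | p1:(3,1)->(3,0)->EXIT | p2:(3,1)->(3,0)->EXIT | p3:escaped
Exit steps: [2, 2, 2, 1]
First to escape: p3 at step 1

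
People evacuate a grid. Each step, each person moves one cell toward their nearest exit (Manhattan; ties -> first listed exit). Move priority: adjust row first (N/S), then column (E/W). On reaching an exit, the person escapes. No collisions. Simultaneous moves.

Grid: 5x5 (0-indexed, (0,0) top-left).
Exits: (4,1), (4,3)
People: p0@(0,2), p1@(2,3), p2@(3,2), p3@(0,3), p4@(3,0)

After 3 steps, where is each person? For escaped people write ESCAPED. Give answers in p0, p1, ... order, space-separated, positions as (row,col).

Step 1: p0:(0,2)->(1,2) | p1:(2,3)->(3,3) | p2:(3,2)->(4,2) | p3:(0,3)->(1,3) | p4:(3,0)->(4,0)
Step 2: p0:(1,2)->(2,2) | p1:(3,3)->(4,3)->EXIT | p2:(4,2)->(4,1)->EXIT | p3:(1,3)->(2,3) | p4:(4,0)->(4,1)->EXIT
Step 3: p0:(2,2)->(3,2) | p1:escaped | p2:escaped | p3:(2,3)->(3,3) | p4:escaped

(3,2) ESCAPED ESCAPED (3,3) ESCAPED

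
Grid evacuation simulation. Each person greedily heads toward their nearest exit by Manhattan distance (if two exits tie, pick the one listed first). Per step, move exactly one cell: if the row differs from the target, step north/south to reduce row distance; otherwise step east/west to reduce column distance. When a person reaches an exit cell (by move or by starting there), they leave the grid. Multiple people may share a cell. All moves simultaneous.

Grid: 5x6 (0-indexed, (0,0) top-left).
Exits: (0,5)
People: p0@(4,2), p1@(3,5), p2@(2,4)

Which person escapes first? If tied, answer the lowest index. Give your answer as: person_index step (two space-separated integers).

Answer: 1 3

Derivation:
Step 1: p0:(4,2)->(3,2) | p1:(3,5)->(2,5) | p2:(2,4)->(1,4)
Step 2: p0:(3,2)->(2,2) | p1:(2,5)->(1,5) | p2:(1,4)->(0,4)
Step 3: p0:(2,2)->(1,2) | p1:(1,5)->(0,5)->EXIT | p2:(0,4)->(0,5)->EXIT
Step 4: p0:(1,2)->(0,2) | p1:escaped | p2:escaped
Step 5: p0:(0,2)->(0,3) | p1:escaped | p2:escaped
Step 6: p0:(0,3)->(0,4) | p1:escaped | p2:escaped
Step 7: p0:(0,4)->(0,5)->EXIT | p1:escaped | p2:escaped
Exit steps: [7, 3, 3]
First to escape: p1 at step 3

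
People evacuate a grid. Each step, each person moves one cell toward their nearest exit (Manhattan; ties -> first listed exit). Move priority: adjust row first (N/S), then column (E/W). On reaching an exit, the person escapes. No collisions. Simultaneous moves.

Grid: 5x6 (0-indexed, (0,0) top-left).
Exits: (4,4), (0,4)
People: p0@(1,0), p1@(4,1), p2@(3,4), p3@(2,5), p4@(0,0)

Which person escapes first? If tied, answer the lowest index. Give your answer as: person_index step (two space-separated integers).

Answer: 2 1

Derivation:
Step 1: p0:(1,0)->(0,0) | p1:(4,1)->(4,2) | p2:(3,4)->(4,4)->EXIT | p3:(2,5)->(3,5) | p4:(0,0)->(0,1)
Step 2: p0:(0,0)->(0,1) | p1:(4,2)->(4,3) | p2:escaped | p3:(3,5)->(4,5) | p4:(0,1)->(0,2)
Step 3: p0:(0,1)->(0,2) | p1:(4,3)->(4,4)->EXIT | p2:escaped | p3:(4,5)->(4,4)->EXIT | p4:(0,2)->(0,3)
Step 4: p0:(0,2)->(0,3) | p1:escaped | p2:escaped | p3:escaped | p4:(0,3)->(0,4)->EXIT
Step 5: p0:(0,3)->(0,4)->EXIT | p1:escaped | p2:escaped | p3:escaped | p4:escaped
Exit steps: [5, 3, 1, 3, 4]
First to escape: p2 at step 1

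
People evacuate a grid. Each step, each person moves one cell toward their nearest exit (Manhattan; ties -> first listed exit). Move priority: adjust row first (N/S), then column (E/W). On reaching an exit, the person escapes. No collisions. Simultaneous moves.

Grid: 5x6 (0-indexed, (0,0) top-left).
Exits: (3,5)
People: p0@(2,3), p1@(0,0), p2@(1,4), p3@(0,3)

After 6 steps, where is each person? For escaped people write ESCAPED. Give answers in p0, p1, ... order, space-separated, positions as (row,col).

Step 1: p0:(2,3)->(3,3) | p1:(0,0)->(1,0) | p2:(1,4)->(2,4) | p3:(0,3)->(1,3)
Step 2: p0:(3,3)->(3,4) | p1:(1,0)->(2,0) | p2:(2,4)->(3,4) | p3:(1,3)->(2,3)
Step 3: p0:(3,4)->(3,5)->EXIT | p1:(2,0)->(3,0) | p2:(3,4)->(3,5)->EXIT | p3:(2,3)->(3,3)
Step 4: p0:escaped | p1:(3,0)->(3,1) | p2:escaped | p3:(3,3)->(3,4)
Step 5: p0:escaped | p1:(3,1)->(3,2) | p2:escaped | p3:(3,4)->(3,5)->EXIT
Step 6: p0:escaped | p1:(3,2)->(3,3) | p2:escaped | p3:escaped

ESCAPED (3,3) ESCAPED ESCAPED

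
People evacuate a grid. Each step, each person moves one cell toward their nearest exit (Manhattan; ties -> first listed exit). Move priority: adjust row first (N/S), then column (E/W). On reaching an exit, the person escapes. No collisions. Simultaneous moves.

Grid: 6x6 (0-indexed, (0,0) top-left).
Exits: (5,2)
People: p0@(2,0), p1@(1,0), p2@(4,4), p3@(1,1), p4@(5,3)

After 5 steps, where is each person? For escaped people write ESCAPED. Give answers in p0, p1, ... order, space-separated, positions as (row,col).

Step 1: p0:(2,0)->(3,0) | p1:(1,0)->(2,0) | p2:(4,4)->(5,4) | p3:(1,1)->(2,1) | p4:(5,3)->(5,2)->EXIT
Step 2: p0:(3,0)->(4,0) | p1:(2,0)->(3,0) | p2:(5,4)->(5,3) | p3:(2,1)->(3,1) | p4:escaped
Step 3: p0:(4,0)->(5,0) | p1:(3,0)->(4,0) | p2:(5,3)->(5,2)->EXIT | p3:(3,1)->(4,1) | p4:escaped
Step 4: p0:(5,0)->(5,1) | p1:(4,0)->(5,0) | p2:escaped | p3:(4,1)->(5,1) | p4:escaped
Step 5: p0:(5,1)->(5,2)->EXIT | p1:(5,0)->(5,1) | p2:escaped | p3:(5,1)->(5,2)->EXIT | p4:escaped

ESCAPED (5,1) ESCAPED ESCAPED ESCAPED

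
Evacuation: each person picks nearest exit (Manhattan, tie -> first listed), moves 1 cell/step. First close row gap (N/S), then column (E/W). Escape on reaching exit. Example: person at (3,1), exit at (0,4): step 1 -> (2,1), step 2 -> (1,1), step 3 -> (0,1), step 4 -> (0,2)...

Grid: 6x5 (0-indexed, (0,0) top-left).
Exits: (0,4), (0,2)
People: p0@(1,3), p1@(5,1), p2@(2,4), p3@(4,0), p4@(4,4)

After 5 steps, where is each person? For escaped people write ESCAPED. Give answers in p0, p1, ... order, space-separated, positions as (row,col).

Step 1: p0:(1,3)->(0,3) | p1:(5,1)->(4,1) | p2:(2,4)->(1,4) | p3:(4,0)->(3,0) | p4:(4,4)->(3,4)
Step 2: p0:(0,3)->(0,4)->EXIT | p1:(4,1)->(3,1) | p2:(1,4)->(0,4)->EXIT | p3:(3,0)->(2,0) | p4:(3,4)->(2,4)
Step 3: p0:escaped | p1:(3,1)->(2,1) | p2:escaped | p3:(2,0)->(1,0) | p4:(2,4)->(1,4)
Step 4: p0:escaped | p1:(2,1)->(1,1) | p2:escaped | p3:(1,0)->(0,0) | p4:(1,4)->(0,4)->EXIT
Step 5: p0:escaped | p1:(1,1)->(0,1) | p2:escaped | p3:(0,0)->(0,1) | p4:escaped

ESCAPED (0,1) ESCAPED (0,1) ESCAPED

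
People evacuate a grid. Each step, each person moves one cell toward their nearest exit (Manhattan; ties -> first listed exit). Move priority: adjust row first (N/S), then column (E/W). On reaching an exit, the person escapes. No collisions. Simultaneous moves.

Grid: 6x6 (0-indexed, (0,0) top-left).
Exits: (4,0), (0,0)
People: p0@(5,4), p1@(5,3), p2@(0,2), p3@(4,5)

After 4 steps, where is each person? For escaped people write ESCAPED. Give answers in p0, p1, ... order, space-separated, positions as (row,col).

Step 1: p0:(5,4)->(4,4) | p1:(5,3)->(4,3) | p2:(0,2)->(0,1) | p3:(4,5)->(4,4)
Step 2: p0:(4,4)->(4,3) | p1:(4,3)->(4,2) | p2:(0,1)->(0,0)->EXIT | p3:(4,4)->(4,3)
Step 3: p0:(4,3)->(4,2) | p1:(4,2)->(4,1) | p2:escaped | p3:(4,3)->(4,2)
Step 4: p0:(4,2)->(4,1) | p1:(4,1)->(4,0)->EXIT | p2:escaped | p3:(4,2)->(4,1)

(4,1) ESCAPED ESCAPED (4,1)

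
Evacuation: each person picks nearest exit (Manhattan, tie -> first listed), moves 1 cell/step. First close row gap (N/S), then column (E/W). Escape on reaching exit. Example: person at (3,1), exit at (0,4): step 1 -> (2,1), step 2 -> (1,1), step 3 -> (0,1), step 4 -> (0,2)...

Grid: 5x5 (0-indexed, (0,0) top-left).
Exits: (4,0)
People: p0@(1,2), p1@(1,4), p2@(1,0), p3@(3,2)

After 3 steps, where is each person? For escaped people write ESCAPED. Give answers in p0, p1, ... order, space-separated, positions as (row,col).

Step 1: p0:(1,2)->(2,2) | p1:(1,4)->(2,4) | p2:(1,0)->(2,0) | p3:(3,2)->(4,2)
Step 2: p0:(2,2)->(3,2) | p1:(2,4)->(3,4) | p2:(2,0)->(3,0) | p3:(4,2)->(4,1)
Step 3: p0:(3,2)->(4,2) | p1:(3,4)->(4,4) | p2:(3,0)->(4,0)->EXIT | p3:(4,1)->(4,0)->EXIT

(4,2) (4,4) ESCAPED ESCAPED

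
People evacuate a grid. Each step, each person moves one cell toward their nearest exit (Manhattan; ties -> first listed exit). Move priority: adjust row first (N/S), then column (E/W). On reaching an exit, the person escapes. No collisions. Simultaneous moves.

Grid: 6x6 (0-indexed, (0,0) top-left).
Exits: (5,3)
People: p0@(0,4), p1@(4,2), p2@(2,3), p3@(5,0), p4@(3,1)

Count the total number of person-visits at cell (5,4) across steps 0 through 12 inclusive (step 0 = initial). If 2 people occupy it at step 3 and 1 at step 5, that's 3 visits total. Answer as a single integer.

Step 0: p0@(0,4) p1@(4,2) p2@(2,3) p3@(5,0) p4@(3,1) -> at (5,4): 0 [-], cum=0
Step 1: p0@(1,4) p1@(5,2) p2@(3,3) p3@(5,1) p4@(4,1) -> at (5,4): 0 [-], cum=0
Step 2: p0@(2,4) p1@ESC p2@(4,3) p3@(5,2) p4@(5,1) -> at (5,4): 0 [-], cum=0
Step 3: p0@(3,4) p1@ESC p2@ESC p3@ESC p4@(5,2) -> at (5,4): 0 [-], cum=0
Step 4: p0@(4,4) p1@ESC p2@ESC p3@ESC p4@ESC -> at (5,4): 0 [-], cum=0
Step 5: p0@(5,4) p1@ESC p2@ESC p3@ESC p4@ESC -> at (5,4): 1 [p0], cum=1
Step 6: p0@ESC p1@ESC p2@ESC p3@ESC p4@ESC -> at (5,4): 0 [-], cum=1
Total visits = 1

Answer: 1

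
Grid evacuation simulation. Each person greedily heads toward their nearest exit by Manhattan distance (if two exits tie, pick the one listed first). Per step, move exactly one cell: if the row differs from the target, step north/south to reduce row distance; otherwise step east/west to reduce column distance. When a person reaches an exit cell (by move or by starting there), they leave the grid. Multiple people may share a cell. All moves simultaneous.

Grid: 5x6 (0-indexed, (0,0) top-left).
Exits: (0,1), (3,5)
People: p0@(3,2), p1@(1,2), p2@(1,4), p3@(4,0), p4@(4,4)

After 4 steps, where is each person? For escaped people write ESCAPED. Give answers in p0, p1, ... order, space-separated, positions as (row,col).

Step 1: p0:(3,2)->(3,3) | p1:(1,2)->(0,2) | p2:(1,4)->(2,4) | p3:(4,0)->(3,0) | p4:(4,4)->(3,4)
Step 2: p0:(3,3)->(3,4) | p1:(0,2)->(0,1)->EXIT | p2:(2,4)->(3,4) | p3:(3,0)->(2,0) | p4:(3,4)->(3,5)->EXIT
Step 3: p0:(3,4)->(3,5)->EXIT | p1:escaped | p2:(3,4)->(3,5)->EXIT | p3:(2,0)->(1,0) | p4:escaped
Step 4: p0:escaped | p1:escaped | p2:escaped | p3:(1,0)->(0,0) | p4:escaped

ESCAPED ESCAPED ESCAPED (0,0) ESCAPED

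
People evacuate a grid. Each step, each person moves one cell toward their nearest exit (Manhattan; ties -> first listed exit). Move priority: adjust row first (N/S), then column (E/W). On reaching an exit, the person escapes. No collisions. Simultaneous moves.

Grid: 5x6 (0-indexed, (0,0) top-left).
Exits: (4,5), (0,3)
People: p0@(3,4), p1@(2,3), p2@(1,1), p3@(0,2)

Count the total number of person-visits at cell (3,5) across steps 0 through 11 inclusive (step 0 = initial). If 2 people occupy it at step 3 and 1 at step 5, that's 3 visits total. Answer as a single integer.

Step 0: p0@(3,4) p1@(2,3) p2@(1,1) p3@(0,2) -> at (3,5): 0 [-], cum=0
Step 1: p0@(4,4) p1@(1,3) p2@(0,1) p3@ESC -> at (3,5): 0 [-], cum=0
Step 2: p0@ESC p1@ESC p2@(0,2) p3@ESC -> at (3,5): 0 [-], cum=0
Step 3: p0@ESC p1@ESC p2@ESC p3@ESC -> at (3,5): 0 [-], cum=0
Total visits = 0

Answer: 0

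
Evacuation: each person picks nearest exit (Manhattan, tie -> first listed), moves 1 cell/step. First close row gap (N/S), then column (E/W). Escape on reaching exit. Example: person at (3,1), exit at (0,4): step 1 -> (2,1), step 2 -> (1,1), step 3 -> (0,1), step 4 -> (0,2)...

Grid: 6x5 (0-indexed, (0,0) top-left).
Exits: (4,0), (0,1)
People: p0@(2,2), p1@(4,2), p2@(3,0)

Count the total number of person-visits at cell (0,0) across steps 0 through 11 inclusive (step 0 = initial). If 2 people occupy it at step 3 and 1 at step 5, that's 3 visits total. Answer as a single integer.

Step 0: p0@(2,2) p1@(4,2) p2@(3,0) -> at (0,0): 0 [-], cum=0
Step 1: p0@(1,2) p1@(4,1) p2@ESC -> at (0,0): 0 [-], cum=0
Step 2: p0@(0,2) p1@ESC p2@ESC -> at (0,0): 0 [-], cum=0
Step 3: p0@ESC p1@ESC p2@ESC -> at (0,0): 0 [-], cum=0
Total visits = 0

Answer: 0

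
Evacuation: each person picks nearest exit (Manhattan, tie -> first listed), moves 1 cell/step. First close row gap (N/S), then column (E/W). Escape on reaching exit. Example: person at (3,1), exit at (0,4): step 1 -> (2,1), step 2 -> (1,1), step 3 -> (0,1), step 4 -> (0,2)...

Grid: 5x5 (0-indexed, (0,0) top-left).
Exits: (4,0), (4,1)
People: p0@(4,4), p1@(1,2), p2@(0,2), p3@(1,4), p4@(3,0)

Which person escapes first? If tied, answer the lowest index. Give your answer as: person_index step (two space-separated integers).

Step 1: p0:(4,4)->(4,3) | p1:(1,2)->(2,2) | p2:(0,2)->(1,2) | p3:(1,4)->(2,4) | p4:(3,0)->(4,0)->EXIT
Step 2: p0:(4,3)->(4,2) | p1:(2,2)->(3,2) | p2:(1,2)->(2,2) | p3:(2,4)->(3,4) | p4:escaped
Step 3: p0:(4,2)->(4,1)->EXIT | p1:(3,2)->(4,2) | p2:(2,2)->(3,2) | p3:(3,4)->(4,4) | p4:escaped
Step 4: p0:escaped | p1:(4,2)->(4,1)->EXIT | p2:(3,2)->(4,2) | p3:(4,4)->(4,3) | p4:escaped
Step 5: p0:escaped | p1:escaped | p2:(4,2)->(4,1)->EXIT | p3:(4,3)->(4,2) | p4:escaped
Step 6: p0:escaped | p1:escaped | p2:escaped | p3:(4,2)->(4,1)->EXIT | p4:escaped
Exit steps: [3, 4, 5, 6, 1]
First to escape: p4 at step 1

Answer: 4 1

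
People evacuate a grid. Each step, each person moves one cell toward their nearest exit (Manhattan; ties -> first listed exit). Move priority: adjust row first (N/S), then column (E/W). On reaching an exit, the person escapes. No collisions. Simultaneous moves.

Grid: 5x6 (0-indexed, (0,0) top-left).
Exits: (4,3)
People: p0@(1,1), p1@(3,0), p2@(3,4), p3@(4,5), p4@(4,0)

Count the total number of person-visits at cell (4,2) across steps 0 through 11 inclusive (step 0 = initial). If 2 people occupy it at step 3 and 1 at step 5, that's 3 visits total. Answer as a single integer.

Answer: 3

Derivation:
Step 0: p0@(1,1) p1@(3,0) p2@(3,4) p3@(4,5) p4@(4,0) -> at (4,2): 0 [-], cum=0
Step 1: p0@(2,1) p1@(4,0) p2@(4,4) p3@(4,4) p4@(4,1) -> at (4,2): 0 [-], cum=0
Step 2: p0@(3,1) p1@(4,1) p2@ESC p3@ESC p4@(4,2) -> at (4,2): 1 [p4], cum=1
Step 3: p0@(4,1) p1@(4,2) p2@ESC p3@ESC p4@ESC -> at (4,2): 1 [p1], cum=2
Step 4: p0@(4,2) p1@ESC p2@ESC p3@ESC p4@ESC -> at (4,2): 1 [p0], cum=3
Step 5: p0@ESC p1@ESC p2@ESC p3@ESC p4@ESC -> at (4,2): 0 [-], cum=3
Total visits = 3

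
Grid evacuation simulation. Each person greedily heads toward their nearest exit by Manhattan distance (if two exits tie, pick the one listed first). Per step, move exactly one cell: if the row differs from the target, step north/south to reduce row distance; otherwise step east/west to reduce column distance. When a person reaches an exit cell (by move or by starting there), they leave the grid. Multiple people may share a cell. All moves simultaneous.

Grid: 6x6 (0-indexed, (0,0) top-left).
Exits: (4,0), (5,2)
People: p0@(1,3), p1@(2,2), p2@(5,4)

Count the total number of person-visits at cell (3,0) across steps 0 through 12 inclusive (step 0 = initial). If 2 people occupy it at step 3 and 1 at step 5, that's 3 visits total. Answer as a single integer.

Answer: 0

Derivation:
Step 0: p0@(1,3) p1@(2,2) p2@(5,4) -> at (3,0): 0 [-], cum=0
Step 1: p0@(2,3) p1@(3,2) p2@(5,3) -> at (3,0): 0 [-], cum=0
Step 2: p0@(3,3) p1@(4,2) p2@ESC -> at (3,0): 0 [-], cum=0
Step 3: p0@(4,3) p1@ESC p2@ESC -> at (3,0): 0 [-], cum=0
Step 4: p0@(5,3) p1@ESC p2@ESC -> at (3,0): 0 [-], cum=0
Step 5: p0@ESC p1@ESC p2@ESC -> at (3,0): 0 [-], cum=0
Total visits = 0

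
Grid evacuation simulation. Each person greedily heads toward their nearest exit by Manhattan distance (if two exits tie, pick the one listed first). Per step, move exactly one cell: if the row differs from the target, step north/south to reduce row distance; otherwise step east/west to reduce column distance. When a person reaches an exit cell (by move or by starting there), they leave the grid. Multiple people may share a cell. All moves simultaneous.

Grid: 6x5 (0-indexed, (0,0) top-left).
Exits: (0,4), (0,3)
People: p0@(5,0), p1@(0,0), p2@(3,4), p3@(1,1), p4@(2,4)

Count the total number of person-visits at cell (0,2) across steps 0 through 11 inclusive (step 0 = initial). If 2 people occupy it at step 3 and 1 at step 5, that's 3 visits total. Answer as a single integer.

Step 0: p0@(5,0) p1@(0,0) p2@(3,4) p3@(1,1) p4@(2,4) -> at (0,2): 0 [-], cum=0
Step 1: p0@(4,0) p1@(0,1) p2@(2,4) p3@(0,1) p4@(1,4) -> at (0,2): 0 [-], cum=0
Step 2: p0@(3,0) p1@(0,2) p2@(1,4) p3@(0,2) p4@ESC -> at (0,2): 2 [p1,p3], cum=2
Step 3: p0@(2,0) p1@ESC p2@ESC p3@ESC p4@ESC -> at (0,2): 0 [-], cum=2
Step 4: p0@(1,0) p1@ESC p2@ESC p3@ESC p4@ESC -> at (0,2): 0 [-], cum=2
Step 5: p0@(0,0) p1@ESC p2@ESC p3@ESC p4@ESC -> at (0,2): 0 [-], cum=2
Step 6: p0@(0,1) p1@ESC p2@ESC p3@ESC p4@ESC -> at (0,2): 0 [-], cum=2
Step 7: p0@(0,2) p1@ESC p2@ESC p3@ESC p4@ESC -> at (0,2): 1 [p0], cum=3
Step 8: p0@ESC p1@ESC p2@ESC p3@ESC p4@ESC -> at (0,2): 0 [-], cum=3
Total visits = 3

Answer: 3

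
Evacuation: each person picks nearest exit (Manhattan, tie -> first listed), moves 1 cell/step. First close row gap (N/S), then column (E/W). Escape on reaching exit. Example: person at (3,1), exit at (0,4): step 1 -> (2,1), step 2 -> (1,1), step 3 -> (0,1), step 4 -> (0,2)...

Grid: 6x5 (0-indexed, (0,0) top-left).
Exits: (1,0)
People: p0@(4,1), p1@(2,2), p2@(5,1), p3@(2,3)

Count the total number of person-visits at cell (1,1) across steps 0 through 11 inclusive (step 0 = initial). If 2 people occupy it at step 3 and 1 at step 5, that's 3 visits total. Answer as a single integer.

Step 0: p0@(4,1) p1@(2,2) p2@(5,1) p3@(2,3) -> at (1,1): 0 [-], cum=0
Step 1: p0@(3,1) p1@(1,2) p2@(4,1) p3@(1,3) -> at (1,1): 0 [-], cum=0
Step 2: p0@(2,1) p1@(1,1) p2@(3,1) p3@(1,2) -> at (1,1): 1 [p1], cum=1
Step 3: p0@(1,1) p1@ESC p2@(2,1) p3@(1,1) -> at (1,1): 2 [p0,p3], cum=3
Step 4: p0@ESC p1@ESC p2@(1,1) p3@ESC -> at (1,1): 1 [p2], cum=4
Step 5: p0@ESC p1@ESC p2@ESC p3@ESC -> at (1,1): 0 [-], cum=4
Total visits = 4

Answer: 4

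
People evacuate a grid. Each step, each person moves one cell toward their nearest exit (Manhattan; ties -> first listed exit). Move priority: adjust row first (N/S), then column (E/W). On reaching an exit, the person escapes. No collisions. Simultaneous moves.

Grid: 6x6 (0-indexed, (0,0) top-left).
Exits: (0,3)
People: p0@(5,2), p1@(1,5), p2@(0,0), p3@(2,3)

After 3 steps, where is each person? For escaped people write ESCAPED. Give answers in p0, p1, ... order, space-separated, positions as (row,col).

Step 1: p0:(5,2)->(4,2) | p1:(1,5)->(0,5) | p2:(0,0)->(0,1) | p3:(2,3)->(1,3)
Step 2: p0:(4,2)->(3,2) | p1:(0,5)->(0,4) | p2:(0,1)->(0,2) | p3:(1,3)->(0,3)->EXIT
Step 3: p0:(3,2)->(2,2) | p1:(0,4)->(0,3)->EXIT | p2:(0,2)->(0,3)->EXIT | p3:escaped

(2,2) ESCAPED ESCAPED ESCAPED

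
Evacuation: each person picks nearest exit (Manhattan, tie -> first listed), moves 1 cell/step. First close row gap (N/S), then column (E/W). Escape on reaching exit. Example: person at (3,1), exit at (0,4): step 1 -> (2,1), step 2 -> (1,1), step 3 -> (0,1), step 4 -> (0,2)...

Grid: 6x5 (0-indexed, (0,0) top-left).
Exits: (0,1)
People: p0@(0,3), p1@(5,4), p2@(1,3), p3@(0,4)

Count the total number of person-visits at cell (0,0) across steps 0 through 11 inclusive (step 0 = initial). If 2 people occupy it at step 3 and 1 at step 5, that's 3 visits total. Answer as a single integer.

Answer: 0

Derivation:
Step 0: p0@(0,3) p1@(5,4) p2@(1,3) p3@(0,4) -> at (0,0): 0 [-], cum=0
Step 1: p0@(0,2) p1@(4,4) p2@(0,3) p3@(0,3) -> at (0,0): 0 [-], cum=0
Step 2: p0@ESC p1@(3,4) p2@(0,2) p3@(0,2) -> at (0,0): 0 [-], cum=0
Step 3: p0@ESC p1@(2,4) p2@ESC p3@ESC -> at (0,0): 0 [-], cum=0
Step 4: p0@ESC p1@(1,4) p2@ESC p3@ESC -> at (0,0): 0 [-], cum=0
Step 5: p0@ESC p1@(0,4) p2@ESC p3@ESC -> at (0,0): 0 [-], cum=0
Step 6: p0@ESC p1@(0,3) p2@ESC p3@ESC -> at (0,0): 0 [-], cum=0
Step 7: p0@ESC p1@(0,2) p2@ESC p3@ESC -> at (0,0): 0 [-], cum=0
Step 8: p0@ESC p1@ESC p2@ESC p3@ESC -> at (0,0): 0 [-], cum=0
Total visits = 0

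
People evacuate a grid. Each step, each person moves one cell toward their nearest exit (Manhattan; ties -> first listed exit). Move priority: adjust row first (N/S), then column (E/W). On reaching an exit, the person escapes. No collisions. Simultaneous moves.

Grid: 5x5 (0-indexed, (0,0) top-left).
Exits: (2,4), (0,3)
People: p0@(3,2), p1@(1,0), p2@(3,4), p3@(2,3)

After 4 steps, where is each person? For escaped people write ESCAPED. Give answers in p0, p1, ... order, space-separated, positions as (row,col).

Step 1: p0:(3,2)->(2,2) | p1:(1,0)->(0,0) | p2:(3,4)->(2,4)->EXIT | p3:(2,3)->(2,4)->EXIT
Step 2: p0:(2,2)->(2,3) | p1:(0,0)->(0,1) | p2:escaped | p3:escaped
Step 3: p0:(2,3)->(2,4)->EXIT | p1:(0,1)->(0,2) | p2:escaped | p3:escaped
Step 4: p0:escaped | p1:(0,2)->(0,3)->EXIT | p2:escaped | p3:escaped

ESCAPED ESCAPED ESCAPED ESCAPED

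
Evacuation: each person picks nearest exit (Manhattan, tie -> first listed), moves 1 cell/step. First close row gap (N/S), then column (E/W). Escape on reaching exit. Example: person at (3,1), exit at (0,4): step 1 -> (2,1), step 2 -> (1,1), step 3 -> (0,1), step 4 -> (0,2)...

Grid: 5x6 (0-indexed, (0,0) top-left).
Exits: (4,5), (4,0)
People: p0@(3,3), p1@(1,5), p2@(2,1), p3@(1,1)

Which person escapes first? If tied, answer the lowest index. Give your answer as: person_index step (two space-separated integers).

Step 1: p0:(3,3)->(4,3) | p1:(1,5)->(2,5) | p2:(2,1)->(3,1) | p3:(1,1)->(2,1)
Step 2: p0:(4,3)->(4,4) | p1:(2,5)->(3,5) | p2:(3,1)->(4,1) | p3:(2,1)->(3,1)
Step 3: p0:(4,4)->(4,5)->EXIT | p1:(3,5)->(4,5)->EXIT | p2:(4,1)->(4,0)->EXIT | p3:(3,1)->(4,1)
Step 4: p0:escaped | p1:escaped | p2:escaped | p3:(4,1)->(4,0)->EXIT
Exit steps: [3, 3, 3, 4]
First to escape: p0 at step 3

Answer: 0 3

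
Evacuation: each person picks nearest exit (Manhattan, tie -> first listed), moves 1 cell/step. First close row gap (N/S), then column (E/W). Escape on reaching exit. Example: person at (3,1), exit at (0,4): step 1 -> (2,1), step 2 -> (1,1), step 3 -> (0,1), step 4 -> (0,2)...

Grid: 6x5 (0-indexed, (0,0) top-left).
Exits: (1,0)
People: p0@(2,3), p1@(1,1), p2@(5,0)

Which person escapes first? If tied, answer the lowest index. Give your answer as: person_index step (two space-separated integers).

Answer: 1 1

Derivation:
Step 1: p0:(2,3)->(1,3) | p1:(1,1)->(1,0)->EXIT | p2:(5,0)->(4,0)
Step 2: p0:(1,3)->(1,2) | p1:escaped | p2:(4,0)->(3,0)
Step 3: p0:(1,2)->(1,1) | p1:escaped | p2:(3,0)->(2,0)
Step 4: p0:(1,1)->(1,0)->EXIT | p1:escaped | p2:(2,0)->(1,0)->EXIT
Exit steps: [4, 1, 4]
First to escape: p1 at step 1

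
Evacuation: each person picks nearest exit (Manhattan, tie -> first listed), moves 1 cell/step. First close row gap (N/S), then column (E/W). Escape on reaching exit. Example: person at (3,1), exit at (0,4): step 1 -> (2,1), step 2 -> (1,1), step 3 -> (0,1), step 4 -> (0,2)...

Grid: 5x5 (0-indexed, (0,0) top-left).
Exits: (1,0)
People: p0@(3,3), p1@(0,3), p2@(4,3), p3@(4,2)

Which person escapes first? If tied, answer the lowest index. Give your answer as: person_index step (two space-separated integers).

Answer: 1 4

Derivation:
Step 1: p0:(3,3)->(2,3) | p1:(0,3)->(1,3) | p2:(4,3)->(3,3) | p3:(4,2)->(3,2)
Step 2: p0:(2,3)->(1,3) | p1:(1,3)->(1,2) | p2:(3,3)->(2,3) | p3:(3,2)->(2,2)
Step 3: p0:(1,3)->(1,2) | p1:(1,2)->(1,1) | p2:(2,3)->(1,3) | p3:(2,2)->(1,2)
Step 4: p0:(1,2)->(1,1) | p1:(1,1)->(1,0)->EXIT | p2:(1,3)->(1,2) | p3:(1,2)->(1,1)
Step 5: p0:(1,1)->(1,0)->EXIT | p1:escaped | p2:(1,2)->(1,1) | p3:(1,1)->(1,0)->EXIT
Step 6: p0:escaped | p1:escaped | p2:(1,1)->(1,0)->EXIT | p3:escaped
Exit steps: [5, 4, 6, 5]
First to escape: p1 at step 4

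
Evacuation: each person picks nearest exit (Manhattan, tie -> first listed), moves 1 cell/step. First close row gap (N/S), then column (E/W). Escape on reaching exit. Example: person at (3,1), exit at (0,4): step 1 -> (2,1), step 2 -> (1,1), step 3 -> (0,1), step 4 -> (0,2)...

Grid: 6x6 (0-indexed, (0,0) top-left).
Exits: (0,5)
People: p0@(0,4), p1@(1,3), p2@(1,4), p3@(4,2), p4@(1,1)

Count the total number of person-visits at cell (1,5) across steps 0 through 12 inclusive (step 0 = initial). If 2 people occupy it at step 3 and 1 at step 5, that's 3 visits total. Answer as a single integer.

Answer: 0

Derivation:
Step 0: p0@(0,4) p1@(1,3) p2@(1,4) p3@(4,2) p4@(1,1) -> at (1,5): 0 [-], cum=0
Step 1: p0@ESC p1@(0,3) p2@(0,4) p3@(3,2) p4@(0,1) -> at (1,5): 0 [-], cum=0
Step 2: p0@ESC p1@(0,4) p2@ESC p3@(2,2) p4@(0,2) -> at (1,5): 0 [-], cum=0
Step 3: p0@ESC p1@ESC p2@ESC p3@(1,2) p4@(0,3) -> at (1,5): 0 [-], cum=0
Step 4: p0@ESC p1@ESC p2@ESC p3@(0,2) p4@(0,4) -> at (1,5): 0 [-], cum=0
Step 5: p0@ESC p1@ESC p2@ESC p3@(0,3) p4@ESC -> at (1,5): 0 [-], cum=0
Step 6: p0@ESC p1@ESC p2@ESC p3@(0,4) p4@ESC -> at (1,5): 0 [-], cum=0
Step 7: p0@ESC p1@ESC p2@ESC p3@ESC p4@ESC -> at (1,5): 0 [-], cum=0
Total visits = 0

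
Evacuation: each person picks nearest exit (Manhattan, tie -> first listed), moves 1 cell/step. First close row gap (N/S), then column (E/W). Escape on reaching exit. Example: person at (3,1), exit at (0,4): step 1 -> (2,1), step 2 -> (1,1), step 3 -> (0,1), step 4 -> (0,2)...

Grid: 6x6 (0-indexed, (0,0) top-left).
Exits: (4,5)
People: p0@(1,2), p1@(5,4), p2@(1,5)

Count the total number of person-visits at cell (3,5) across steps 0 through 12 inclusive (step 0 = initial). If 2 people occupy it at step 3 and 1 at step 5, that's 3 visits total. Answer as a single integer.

Answer: 1

Derivation:
Step 0: p0@(1,2) p1@(5,4) p2@(1,5) -> at (3,5): 0 [-], cum=0
Step 1: p0@(2,2) p1@(4,4) p2@(2,5) -> at (3,5): 0 [-], cum=0
Step 2: p0@(3,2) p1@ESC p2@(3,5) -> at (3,5): 1 [p2], cum=1
Step 3: p0@(4,2) p1@ESC p2@ESC -> at (3,5): 0 [-], cum=1
Step 4: p0@(4,3) p1@ESC p2@ESC -> at (3,5): 0 [-], cum=1
Step 5: p0@(4,4) p1@ESC p2@ESC -> at (3,5): 0 [-], cum=1
Step 6: p0@ESC p1@ESC p2@ESC -> at (3,5): 0 [-], cum=1
Total visits = 1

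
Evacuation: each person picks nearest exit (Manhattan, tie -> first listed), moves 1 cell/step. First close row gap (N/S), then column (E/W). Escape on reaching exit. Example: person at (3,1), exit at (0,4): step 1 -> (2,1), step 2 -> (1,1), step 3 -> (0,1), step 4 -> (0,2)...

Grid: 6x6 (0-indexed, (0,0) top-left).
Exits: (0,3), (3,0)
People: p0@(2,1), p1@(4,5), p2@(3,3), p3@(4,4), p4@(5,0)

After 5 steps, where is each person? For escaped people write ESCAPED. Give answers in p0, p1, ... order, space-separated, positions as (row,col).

Step 1: p0:(2,1)->(3,1) | p1:(4,5)->(3,5) | p2:(3,3)->(2,3) | p3:(4,4)->(3,4) | p4:(5,0)->(4,0)
Step 2: p0:(3,1)->(3,0)->EXIT | p1:(3,5)->(2,5) | p2:(2,3)->(1,3) | p3:(3,4)->(2,4) | p4:(4,0)->(3,0)->EXIT
Step 3: p0:escaped | p1:(2,5)->(1,5) | p2:(1,3)->(0,3)->EXIT | p3:(2,4)->(1,4) | p4:escaped
Step 4: p0:escaped | p1:(1,5)->(0,5) | p2:escaped | p3:(1,4)->(0,4) | p4:escaped
Step 5: p0:escaped | p1:(0,5)->(0,4) | p2:escaped | p3:(0,4)->(0,3)->EXIT | p4:escaped

ESCAPED (0,4) ESCAPED ESCAPED ESCAPED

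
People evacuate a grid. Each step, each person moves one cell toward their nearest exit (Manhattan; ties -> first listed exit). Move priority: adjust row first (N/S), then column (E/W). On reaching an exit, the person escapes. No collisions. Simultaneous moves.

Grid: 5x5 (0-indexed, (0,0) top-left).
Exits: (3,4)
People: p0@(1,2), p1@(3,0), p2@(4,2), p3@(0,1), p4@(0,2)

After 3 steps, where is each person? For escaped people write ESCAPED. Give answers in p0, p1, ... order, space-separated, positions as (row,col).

Step 1: p0:(1,2)->(2,2) | p1:(3,0)->(3,1) | p2:(4,2)->(3,2) | p3:(0,1)->(1,1) | p4:(0,2)->(1,2)
Step 2: p0:(2,2)->(3,2) | p1:(3,1)->(3,2) | p2:(3,2)->(3,3) | p3:(1,1)->(2,1) | p4:(1,2)->(2,2)
Step 3: p0:(3,2)->(3,3) | p1:(3,2)->(3,3) | p2:(3,3)->(3,4)->EXIT | p3:(2,1)->(3,1) | p4:(2,2)->(3,2)

(3,3) (3,3) ESCAPED (3,1) (3,2)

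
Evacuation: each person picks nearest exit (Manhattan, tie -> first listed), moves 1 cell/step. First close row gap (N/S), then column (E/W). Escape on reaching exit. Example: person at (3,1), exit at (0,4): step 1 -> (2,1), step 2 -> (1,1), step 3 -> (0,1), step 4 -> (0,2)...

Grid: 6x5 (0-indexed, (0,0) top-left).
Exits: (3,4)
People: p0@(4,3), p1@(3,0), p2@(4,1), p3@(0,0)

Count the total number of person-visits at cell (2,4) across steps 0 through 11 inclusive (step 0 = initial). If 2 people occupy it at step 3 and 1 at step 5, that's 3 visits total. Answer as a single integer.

Step 0: p0@(4,3) p1@(3,0) p2@(4,1) p3@(0,0) -> at (2,4): 0 [-], cum=0
Step 1: p0@(3,3) p1@(3,1) p2@(3,1) p3@(1,0) -> at (2,4): 0 [-], cum=0
Step 2: p0@ESC p1@(3,2) p2@(3,2) p3@(2,0) -> at (2,4): 0 [-], cum=0
Step 3: p0@ESC p1@(3,3) p2@(3,3) p3@(3,0) -> at (2,4): 0 [-], cum=0
Step 4: p0@ESC p1@ESC p2@ESC p3@(3,1) -> at (2,4): 0 [-], cum=0
Step 5: p0@ESC p1@ESC p2@ESC p3@(3,2) -> at (2,4): 0 [-], cum=0
Step 6: p0@ESC p1@ESC p2@ESC p3@(3,3) -> at (2,4): 0 [-], cum=0
Step 7: p0@ESC p1@ESC p2@ESC p3@ESC -> at (2,4): 0 [-], cum=0
Total visits = 0

Answer: 0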